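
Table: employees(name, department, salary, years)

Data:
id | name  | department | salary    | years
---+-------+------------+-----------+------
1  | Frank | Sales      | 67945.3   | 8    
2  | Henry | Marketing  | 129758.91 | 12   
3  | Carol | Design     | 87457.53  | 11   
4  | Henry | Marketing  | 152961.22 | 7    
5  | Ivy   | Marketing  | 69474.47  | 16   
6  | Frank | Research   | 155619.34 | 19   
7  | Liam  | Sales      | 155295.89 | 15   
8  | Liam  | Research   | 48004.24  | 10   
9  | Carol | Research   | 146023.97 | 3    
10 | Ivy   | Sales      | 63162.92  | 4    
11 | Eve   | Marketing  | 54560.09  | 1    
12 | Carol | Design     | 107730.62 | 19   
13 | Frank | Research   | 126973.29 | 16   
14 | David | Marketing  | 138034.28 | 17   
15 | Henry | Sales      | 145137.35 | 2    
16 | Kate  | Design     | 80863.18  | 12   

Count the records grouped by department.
SELECT department, COUNT(*) as count
FROM employees
GROUP BY department

Result:
  Design: 3
  Marketing: 5
  Research: 4
  Sales: 4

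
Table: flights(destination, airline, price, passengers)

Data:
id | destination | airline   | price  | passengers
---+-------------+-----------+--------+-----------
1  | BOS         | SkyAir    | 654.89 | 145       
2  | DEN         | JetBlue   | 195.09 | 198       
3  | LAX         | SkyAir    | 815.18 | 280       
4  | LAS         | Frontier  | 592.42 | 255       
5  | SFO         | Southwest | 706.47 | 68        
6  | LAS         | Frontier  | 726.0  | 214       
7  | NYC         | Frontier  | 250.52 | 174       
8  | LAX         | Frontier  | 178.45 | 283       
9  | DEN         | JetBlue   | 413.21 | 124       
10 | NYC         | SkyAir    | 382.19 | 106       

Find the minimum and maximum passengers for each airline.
SELECT airline, MIN(passengers), MAX(passengers)
FROM flights
GROUP BY airline

Result:
  Frontier: min=174, max=283
  JetBlue: min=124, max=198
  SkyAir: min=106, max=280
  Southwest: min=68, max=68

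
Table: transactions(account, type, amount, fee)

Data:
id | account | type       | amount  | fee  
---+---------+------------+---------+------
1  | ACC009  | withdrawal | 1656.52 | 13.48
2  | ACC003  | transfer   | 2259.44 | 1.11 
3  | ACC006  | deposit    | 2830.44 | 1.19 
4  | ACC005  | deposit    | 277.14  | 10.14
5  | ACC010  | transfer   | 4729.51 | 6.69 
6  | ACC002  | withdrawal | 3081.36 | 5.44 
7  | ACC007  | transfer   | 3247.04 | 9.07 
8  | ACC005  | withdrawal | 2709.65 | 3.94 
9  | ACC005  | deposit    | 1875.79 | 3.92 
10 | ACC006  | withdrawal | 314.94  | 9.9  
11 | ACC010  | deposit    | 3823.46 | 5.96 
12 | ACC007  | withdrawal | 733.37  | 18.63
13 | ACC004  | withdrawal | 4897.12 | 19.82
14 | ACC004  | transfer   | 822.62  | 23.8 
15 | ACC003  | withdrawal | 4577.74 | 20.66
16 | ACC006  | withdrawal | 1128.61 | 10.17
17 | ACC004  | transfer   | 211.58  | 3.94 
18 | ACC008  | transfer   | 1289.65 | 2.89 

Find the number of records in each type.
SELECT type, COUNT(*) as count
FROM transactions
GROUP BY type

Result:
  deposit: 4
  transfer: 6
  withdrawal: 8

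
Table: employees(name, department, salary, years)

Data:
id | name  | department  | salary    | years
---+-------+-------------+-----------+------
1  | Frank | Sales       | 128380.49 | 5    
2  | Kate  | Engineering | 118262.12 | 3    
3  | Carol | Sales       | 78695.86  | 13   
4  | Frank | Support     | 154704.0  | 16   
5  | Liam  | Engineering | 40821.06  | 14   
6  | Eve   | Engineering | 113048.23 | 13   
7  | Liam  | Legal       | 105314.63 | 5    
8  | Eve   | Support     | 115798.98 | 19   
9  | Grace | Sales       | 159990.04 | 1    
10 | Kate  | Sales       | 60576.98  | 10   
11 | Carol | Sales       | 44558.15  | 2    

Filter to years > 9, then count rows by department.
SELECT department, COUNT(*)
FROM employees
WHERE years > 9
GROUP BY department

Note: WHERE filters rows before grouping.

Result:
  Engineering: 2
  Sales: 2
  Support: 2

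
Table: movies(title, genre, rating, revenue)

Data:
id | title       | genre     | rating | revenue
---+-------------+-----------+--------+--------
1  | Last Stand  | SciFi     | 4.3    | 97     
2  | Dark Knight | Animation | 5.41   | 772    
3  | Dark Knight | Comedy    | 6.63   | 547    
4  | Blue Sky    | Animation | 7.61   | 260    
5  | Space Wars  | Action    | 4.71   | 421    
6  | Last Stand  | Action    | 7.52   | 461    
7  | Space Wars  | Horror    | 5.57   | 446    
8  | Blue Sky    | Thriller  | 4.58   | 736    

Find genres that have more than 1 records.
SELECT genre, COUNT(*) as cnt
FROM movies
GROUP BY genre
HAVING COUNT(*) > 1

Result:
  Action: 2
  Animation: 2

Note: HAVING filters groups after aggregation, WHERE filters rows before.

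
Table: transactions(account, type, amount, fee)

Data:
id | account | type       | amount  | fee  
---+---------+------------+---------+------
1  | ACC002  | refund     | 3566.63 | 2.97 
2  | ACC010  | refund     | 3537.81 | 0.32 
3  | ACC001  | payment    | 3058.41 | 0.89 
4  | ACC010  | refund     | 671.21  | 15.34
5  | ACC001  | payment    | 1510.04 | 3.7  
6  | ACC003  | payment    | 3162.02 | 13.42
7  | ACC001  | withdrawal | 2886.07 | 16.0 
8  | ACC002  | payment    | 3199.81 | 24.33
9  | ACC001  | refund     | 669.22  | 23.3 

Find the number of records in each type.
SELECT type, COUNT(*) as count
FROM transactions
GROUP BY type

Result:
  payment: 4
  refund: 4
  withdrawal: 1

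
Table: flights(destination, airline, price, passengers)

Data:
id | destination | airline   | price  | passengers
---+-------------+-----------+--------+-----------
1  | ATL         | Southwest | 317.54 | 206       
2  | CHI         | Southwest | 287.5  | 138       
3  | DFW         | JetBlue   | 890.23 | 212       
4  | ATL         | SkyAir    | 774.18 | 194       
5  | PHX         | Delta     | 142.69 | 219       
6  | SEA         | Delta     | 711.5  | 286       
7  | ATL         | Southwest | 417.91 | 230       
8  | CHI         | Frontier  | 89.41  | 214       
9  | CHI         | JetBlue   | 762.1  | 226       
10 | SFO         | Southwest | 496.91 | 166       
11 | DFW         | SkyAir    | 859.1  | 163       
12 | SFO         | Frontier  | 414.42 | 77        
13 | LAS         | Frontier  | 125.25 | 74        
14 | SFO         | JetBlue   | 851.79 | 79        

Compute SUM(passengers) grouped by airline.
SELECT airline, SUM(passengers) as result
FROM flights
GROUP BY airline

Result:
  Delta: 505
  Frontier: 365
  JetBlue: 517
  SkyAir: 357
  Southwest: 740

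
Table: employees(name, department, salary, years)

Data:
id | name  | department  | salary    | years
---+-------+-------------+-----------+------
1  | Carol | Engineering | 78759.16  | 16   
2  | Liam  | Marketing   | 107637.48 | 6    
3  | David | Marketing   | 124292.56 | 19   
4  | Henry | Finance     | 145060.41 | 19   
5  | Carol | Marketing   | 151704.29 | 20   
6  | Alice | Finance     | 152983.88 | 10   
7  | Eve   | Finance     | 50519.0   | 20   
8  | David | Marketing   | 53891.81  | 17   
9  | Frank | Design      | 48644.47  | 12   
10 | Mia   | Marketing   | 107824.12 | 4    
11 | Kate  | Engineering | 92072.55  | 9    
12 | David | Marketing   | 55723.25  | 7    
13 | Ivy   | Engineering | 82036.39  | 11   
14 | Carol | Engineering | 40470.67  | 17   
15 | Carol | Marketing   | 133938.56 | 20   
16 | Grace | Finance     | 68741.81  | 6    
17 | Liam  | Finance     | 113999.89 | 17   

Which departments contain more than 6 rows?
SELECT department, COUNT(*) as cnt
FROM employees
GROUP BY department
HAVING COUNT(*) > 6

Result:
  Marketing: 7

Note: HAVING filters groups after aggregation, WHERE filters rows before.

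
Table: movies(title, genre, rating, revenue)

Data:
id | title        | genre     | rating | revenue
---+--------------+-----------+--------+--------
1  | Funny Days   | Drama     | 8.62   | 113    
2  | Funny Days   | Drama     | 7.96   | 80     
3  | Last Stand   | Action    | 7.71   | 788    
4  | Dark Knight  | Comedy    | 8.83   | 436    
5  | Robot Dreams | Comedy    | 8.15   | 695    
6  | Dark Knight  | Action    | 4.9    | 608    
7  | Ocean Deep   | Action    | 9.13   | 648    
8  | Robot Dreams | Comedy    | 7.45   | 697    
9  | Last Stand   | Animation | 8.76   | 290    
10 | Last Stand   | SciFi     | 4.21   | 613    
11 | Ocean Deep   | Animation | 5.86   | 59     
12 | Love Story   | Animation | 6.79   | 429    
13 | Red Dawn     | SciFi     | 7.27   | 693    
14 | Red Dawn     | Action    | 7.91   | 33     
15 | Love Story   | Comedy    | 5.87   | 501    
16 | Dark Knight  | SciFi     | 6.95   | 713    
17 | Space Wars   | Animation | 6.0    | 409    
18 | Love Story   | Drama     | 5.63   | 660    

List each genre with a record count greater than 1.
SELECT genre, COUNT(*) as cnt
FROM movies
GROUP BY genre
HAVING COUNT(*) > 1

Result:
  Action: 4
  Animation: 4
  Comedy: 4
  Drama: 3
  SciFi: 3

Note: HAVING filters groups after aggregation, WHERE filters rows before.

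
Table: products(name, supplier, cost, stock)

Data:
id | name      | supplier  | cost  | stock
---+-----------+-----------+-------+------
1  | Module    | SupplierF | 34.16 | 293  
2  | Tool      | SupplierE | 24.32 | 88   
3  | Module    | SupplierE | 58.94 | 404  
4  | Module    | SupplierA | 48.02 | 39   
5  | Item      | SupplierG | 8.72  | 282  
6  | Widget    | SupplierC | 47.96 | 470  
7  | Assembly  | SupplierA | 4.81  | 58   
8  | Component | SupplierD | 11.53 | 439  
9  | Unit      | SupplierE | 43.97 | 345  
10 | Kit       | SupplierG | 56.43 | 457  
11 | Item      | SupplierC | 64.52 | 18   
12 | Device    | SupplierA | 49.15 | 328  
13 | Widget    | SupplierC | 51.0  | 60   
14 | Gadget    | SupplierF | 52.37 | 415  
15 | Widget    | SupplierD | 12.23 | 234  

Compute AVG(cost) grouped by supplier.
SELECT supplier, AVG(cost) as result
FROM products
GROUP BY supplier

Result:
  SupplierA: 33.99
  SupplierC: 54.49
  SupplierD: 11.88
  SupplierE: 42.41
  SupplierF: 43.27
  SupplierG: 32.58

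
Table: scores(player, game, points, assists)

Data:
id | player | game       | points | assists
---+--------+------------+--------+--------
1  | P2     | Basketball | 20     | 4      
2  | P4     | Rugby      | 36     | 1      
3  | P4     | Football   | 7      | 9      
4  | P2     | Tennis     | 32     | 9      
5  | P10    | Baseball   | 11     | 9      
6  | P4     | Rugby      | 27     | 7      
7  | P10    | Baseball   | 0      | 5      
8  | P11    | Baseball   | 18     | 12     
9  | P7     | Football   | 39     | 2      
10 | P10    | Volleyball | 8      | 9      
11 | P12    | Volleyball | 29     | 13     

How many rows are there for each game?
SELECT game, COUNT(*) as count
FROM scores
GROUP BY game

Result:
  Baseball: 3
  Basketball: 1
  Football: 2
  Rugby: 2
  Tennis: 1
  Volleyball: 2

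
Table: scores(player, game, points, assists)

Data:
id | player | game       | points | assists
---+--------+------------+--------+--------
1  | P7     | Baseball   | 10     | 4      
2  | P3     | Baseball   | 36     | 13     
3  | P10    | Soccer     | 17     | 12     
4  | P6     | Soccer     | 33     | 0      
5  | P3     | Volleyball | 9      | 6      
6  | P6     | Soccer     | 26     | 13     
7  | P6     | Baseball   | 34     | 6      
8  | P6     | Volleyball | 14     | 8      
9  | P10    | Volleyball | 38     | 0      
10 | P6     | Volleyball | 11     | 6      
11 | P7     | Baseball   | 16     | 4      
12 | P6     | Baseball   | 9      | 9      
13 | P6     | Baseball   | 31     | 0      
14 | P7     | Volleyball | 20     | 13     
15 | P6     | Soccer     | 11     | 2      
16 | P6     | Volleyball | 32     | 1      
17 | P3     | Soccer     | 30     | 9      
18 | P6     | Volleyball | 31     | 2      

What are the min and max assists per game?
SELECT game, MIN(assists), MAX(assists)
FROM scores
GROUP BY game

Result:
  Baseball: min=0, max=13
  Soccer: min=0, max=13
  Volleyball: min=0, max=13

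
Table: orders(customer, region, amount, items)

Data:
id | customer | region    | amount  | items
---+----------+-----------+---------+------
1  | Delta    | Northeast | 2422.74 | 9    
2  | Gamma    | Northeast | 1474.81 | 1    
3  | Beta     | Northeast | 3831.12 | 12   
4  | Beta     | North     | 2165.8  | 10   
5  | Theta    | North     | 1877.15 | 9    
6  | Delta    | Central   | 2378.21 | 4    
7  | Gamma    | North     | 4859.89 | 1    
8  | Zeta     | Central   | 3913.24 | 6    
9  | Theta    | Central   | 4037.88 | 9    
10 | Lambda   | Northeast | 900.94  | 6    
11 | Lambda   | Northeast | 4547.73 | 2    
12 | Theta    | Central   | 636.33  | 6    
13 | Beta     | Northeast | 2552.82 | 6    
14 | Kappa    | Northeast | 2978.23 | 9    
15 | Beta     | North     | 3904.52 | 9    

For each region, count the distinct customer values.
SELECT region, COUNT(DISTINCT customer)
FROM orders
GROUP BY region

Result:
  Central: 3 distinct
  North: 3 distinct
  Northeast: 5 distinct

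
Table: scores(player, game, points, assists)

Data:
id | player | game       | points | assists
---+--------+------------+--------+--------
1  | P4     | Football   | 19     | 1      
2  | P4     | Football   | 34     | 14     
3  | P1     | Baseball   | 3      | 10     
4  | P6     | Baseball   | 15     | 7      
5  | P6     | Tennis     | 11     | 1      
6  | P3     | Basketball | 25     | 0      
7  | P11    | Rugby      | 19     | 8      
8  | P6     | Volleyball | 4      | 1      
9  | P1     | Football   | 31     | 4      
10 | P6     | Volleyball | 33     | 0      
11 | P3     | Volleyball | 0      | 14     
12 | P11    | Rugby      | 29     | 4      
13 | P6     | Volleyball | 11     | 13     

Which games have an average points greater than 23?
SELECT game, AVG(points)
FROM scores
GROUP BY game
HAVING AVG(points) > 23

Result:
  Basketball: avg=25.00
  Football: avg=28.00
  Rugby: avg=24.00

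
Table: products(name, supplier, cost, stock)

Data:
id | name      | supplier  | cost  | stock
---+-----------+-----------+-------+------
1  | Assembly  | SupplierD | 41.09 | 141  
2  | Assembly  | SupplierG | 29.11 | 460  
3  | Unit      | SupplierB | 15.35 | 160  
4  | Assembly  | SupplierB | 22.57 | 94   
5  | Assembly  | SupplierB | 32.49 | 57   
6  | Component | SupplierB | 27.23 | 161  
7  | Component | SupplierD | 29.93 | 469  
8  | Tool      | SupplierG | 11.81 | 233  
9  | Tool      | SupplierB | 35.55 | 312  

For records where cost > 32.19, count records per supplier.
SELECT supplier, COUNT(*)
FROM products
WHERE cost > 32.19
GROUP BY supplier

Note: WHERE filters rows before grouping.

Result:
  SupplierB: 2
  SupplierD: 1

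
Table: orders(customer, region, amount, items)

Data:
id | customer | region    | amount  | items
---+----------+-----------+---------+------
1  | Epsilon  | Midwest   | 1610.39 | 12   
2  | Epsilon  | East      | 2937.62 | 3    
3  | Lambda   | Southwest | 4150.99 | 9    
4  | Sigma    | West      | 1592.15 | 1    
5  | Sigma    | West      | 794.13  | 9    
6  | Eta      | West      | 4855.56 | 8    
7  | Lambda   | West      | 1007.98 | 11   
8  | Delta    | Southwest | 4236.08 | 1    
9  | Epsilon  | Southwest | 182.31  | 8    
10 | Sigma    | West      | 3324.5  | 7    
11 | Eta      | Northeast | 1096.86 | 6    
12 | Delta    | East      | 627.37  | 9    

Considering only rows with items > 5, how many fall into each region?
SELECT region, COUNT(*)
FROM orders
WHERE items > 5
GROUP BY region

Note: WHERE filters rows before grouping.

Result:
  East: 1
  Midwest: 1
  Northeast: 1
  Southwest: 2
  West: 4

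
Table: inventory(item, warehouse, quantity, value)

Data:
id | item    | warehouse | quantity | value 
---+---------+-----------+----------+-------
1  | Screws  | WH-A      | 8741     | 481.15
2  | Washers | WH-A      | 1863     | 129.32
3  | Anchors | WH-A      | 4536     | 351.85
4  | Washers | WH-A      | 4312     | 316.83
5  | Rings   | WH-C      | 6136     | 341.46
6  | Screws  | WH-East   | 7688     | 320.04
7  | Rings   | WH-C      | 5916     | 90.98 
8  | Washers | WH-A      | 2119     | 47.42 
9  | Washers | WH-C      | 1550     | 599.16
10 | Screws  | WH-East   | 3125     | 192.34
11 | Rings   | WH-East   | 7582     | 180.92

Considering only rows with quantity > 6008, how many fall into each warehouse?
SELECT warehouse, COUNT(*)
FROM inventory
WHERE quantity > 6008
GROUP BY warehouse

Note: WHERE filters rows before grouping.

Result:
  WH-A: 1
  WH-C: 1
  WH-East: 2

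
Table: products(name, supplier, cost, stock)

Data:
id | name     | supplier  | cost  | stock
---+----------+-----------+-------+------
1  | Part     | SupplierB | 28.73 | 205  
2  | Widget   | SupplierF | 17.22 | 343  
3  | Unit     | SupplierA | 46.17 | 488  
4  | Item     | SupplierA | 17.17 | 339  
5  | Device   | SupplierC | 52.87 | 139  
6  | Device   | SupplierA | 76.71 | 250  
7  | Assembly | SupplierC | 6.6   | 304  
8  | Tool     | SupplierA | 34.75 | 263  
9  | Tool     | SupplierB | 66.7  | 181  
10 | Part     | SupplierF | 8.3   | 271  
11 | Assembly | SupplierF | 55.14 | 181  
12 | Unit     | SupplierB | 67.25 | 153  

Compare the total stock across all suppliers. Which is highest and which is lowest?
SELECT supplier, SUM(stock)
FROM products
GROUP BY supplier
ORDER BY SUM(stock)

All groups:
  SupplierC: 443
  SupplierB: 539
  SupplierF: 795
  SupplierA: 1340

Highest: SupplierA (1340)
Lowest: SupplierC (443)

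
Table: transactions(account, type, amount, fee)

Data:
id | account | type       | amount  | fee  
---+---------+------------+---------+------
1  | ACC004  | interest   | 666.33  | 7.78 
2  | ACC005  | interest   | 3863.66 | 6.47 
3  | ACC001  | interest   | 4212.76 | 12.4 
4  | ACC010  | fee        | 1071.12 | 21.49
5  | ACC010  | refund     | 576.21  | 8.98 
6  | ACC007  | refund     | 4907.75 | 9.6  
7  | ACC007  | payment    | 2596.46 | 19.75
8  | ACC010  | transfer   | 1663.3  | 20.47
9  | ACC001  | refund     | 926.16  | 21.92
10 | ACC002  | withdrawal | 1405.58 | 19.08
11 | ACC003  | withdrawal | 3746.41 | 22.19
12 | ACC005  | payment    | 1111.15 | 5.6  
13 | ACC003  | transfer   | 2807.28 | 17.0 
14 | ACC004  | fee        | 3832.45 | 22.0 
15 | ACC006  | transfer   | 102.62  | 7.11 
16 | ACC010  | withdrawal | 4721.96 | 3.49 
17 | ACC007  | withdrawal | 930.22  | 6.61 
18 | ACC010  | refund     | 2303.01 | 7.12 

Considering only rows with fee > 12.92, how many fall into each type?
SELECT type, COUNT(*)
FROM transactions
WHERE fee > 12.92
GROUP BY type

Note: WHERE filters rows before grouping.

Result:
  fee: 2
  payment: 1
  refund: 1
  transfer: 2
  withdrawal: 2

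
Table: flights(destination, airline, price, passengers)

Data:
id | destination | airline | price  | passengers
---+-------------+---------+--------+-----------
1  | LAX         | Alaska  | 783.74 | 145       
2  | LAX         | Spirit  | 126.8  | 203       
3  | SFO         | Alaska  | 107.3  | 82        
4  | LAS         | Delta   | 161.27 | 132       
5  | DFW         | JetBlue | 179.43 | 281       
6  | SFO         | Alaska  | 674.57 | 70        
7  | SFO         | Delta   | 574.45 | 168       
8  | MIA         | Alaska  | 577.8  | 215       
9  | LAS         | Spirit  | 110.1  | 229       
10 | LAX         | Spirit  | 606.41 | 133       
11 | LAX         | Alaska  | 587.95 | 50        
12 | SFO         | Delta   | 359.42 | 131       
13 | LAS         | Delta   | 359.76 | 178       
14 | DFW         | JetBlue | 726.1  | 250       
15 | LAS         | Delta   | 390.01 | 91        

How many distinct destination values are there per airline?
SELECT airline, COUNT(DISTINCT destination)
FROM flights
GROUP BY airline

Result:
  Alaska: 3 distinct
  Delta: 2 distinct
  JetBlue: 1 distinct
  Spirit: 2 distinct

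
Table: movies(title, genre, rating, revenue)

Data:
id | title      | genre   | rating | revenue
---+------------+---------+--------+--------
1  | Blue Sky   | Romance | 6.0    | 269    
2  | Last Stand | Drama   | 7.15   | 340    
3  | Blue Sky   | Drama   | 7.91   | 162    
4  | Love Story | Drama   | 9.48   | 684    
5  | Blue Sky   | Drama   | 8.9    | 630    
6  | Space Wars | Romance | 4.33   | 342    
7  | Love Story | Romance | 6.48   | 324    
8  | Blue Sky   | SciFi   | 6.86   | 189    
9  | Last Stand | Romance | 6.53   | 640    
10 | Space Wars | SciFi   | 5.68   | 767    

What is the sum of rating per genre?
SELECT genre, SUM(rating) as result
FROM movies
GROUP BY genre

Result:
  Drama: 33.44
  Romance: 23.34
  SciFi: 12.54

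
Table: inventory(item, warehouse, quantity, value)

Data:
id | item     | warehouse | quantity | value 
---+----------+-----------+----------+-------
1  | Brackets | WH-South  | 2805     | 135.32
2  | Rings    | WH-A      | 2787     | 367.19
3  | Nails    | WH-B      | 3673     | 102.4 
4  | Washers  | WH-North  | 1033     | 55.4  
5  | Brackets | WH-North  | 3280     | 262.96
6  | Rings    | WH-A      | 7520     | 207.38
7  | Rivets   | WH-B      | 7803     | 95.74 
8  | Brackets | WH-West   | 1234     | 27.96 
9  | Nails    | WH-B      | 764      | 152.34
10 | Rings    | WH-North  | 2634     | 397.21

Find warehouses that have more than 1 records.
SELECT warehouse, COUNT(*) as cnt
FROM inventory
GROUP BY warehouse
HAVING COUNT(*) > 1

Result:
  WH-A: 2
  WH-B: 3
  WH-North: 3

Note: HAVING filters groups after aggregation, WHERE filters rows before.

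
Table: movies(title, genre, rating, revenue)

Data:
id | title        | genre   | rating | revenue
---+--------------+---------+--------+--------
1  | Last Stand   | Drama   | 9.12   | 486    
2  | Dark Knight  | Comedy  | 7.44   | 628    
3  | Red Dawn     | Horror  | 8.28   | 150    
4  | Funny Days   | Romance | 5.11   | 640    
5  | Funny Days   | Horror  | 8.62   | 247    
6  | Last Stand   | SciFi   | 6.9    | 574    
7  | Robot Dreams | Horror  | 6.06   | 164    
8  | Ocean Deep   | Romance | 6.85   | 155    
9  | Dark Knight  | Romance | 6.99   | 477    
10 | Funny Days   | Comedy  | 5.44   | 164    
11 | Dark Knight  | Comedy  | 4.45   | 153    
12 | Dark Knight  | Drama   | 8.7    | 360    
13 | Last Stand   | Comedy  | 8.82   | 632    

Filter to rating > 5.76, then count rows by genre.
SELECT genre, COUNT(*)
FROM movies
WHERE rating > 5.76
GROUP BY genre

Note: WHERE filters rows before grouping.

Result:
  Comedy: 2
  Drama: 2
  Horror: 3
  Romance: 2
  SciFi: 1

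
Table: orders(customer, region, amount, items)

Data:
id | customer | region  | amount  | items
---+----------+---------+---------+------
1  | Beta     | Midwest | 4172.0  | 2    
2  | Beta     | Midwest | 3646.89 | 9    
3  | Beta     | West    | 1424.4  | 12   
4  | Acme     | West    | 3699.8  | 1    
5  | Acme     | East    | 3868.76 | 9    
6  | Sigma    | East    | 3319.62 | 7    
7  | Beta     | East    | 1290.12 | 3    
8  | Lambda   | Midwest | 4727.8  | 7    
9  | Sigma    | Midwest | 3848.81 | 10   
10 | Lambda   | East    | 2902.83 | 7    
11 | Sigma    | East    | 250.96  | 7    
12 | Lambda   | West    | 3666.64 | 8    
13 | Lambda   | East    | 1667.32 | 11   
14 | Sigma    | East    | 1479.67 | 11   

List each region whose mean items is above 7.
SELECT region, AVG(items)
FROM orders
GROUP BY region
HAVING AVG(items) > 7

Result:
  East: avg=7.86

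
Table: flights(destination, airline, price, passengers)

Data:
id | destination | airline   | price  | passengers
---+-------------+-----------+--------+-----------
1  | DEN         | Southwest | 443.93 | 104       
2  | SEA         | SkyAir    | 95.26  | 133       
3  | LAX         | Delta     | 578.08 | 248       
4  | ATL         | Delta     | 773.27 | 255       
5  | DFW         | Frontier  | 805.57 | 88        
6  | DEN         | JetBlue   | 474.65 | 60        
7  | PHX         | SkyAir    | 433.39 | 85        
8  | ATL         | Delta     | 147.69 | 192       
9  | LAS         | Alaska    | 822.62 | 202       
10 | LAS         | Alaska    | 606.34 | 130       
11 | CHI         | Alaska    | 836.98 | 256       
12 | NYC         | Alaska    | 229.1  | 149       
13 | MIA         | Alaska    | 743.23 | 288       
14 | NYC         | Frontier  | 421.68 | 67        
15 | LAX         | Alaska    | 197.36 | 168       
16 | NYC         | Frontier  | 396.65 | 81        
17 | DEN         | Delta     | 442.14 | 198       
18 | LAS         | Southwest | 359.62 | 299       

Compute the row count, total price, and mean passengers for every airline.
SELECT airline,
       COUNT(*) as cnt,
       SUM(price) as total_price,
       AVG(passengers) as avg_passengers
FROM flights
GROUP BY airline

Result:
  Alaska: 6 records, 3435.63 total price, 198.83 avg passengers
  Delta: 4 records, 1941.18 total price, 223.25 avg passengers
  Frontier: 3 records, 1623.90 total price, 78.67 avg passengers
  JetBlue: 1 records, 474.65 total price, 60.00 avg passengers
  SkyAir: 2 records, 528.65 total price, 109.00 avg passengers
  Southwest: 2 records, 803.55 total price, 201.50 avg passengers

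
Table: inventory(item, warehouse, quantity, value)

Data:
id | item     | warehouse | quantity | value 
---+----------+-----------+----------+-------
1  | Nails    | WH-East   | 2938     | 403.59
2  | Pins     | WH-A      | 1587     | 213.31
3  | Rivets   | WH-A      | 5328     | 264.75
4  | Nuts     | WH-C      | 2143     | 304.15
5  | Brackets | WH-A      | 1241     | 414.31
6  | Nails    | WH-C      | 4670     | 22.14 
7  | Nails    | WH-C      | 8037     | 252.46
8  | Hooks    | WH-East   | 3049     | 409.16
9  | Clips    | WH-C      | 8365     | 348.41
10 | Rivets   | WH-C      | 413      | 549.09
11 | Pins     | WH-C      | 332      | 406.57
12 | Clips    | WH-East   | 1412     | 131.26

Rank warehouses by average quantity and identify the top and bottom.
SELECT warehouse, AVG(quantity)
FROM inventory
GROUP BY warehouse
ORDER BY AVG(quantity)

All groups:
  WH-East: 2466.33
  WH-A: 2718.67
  WH-C: 3993.33

Highest: WH-C (3993.33)
Lowest: WH-East (2466.33)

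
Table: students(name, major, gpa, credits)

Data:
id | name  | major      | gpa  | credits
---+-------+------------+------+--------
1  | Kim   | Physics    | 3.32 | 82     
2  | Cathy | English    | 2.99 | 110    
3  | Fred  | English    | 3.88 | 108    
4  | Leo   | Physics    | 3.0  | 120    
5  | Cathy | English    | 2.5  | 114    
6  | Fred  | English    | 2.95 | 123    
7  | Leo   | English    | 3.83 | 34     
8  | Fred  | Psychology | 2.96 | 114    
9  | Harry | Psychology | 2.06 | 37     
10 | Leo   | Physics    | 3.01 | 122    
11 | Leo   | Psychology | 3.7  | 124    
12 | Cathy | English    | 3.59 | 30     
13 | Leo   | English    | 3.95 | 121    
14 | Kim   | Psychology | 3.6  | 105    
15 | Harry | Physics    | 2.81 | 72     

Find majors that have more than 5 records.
SELECT major, COUNT(*) as cnt
FROM students
GROUP BY major
HAVING COUNT(*) > 5

Result:
  English: 7

Note: HAVING filters groups after aggregation, WHERE filters rows before.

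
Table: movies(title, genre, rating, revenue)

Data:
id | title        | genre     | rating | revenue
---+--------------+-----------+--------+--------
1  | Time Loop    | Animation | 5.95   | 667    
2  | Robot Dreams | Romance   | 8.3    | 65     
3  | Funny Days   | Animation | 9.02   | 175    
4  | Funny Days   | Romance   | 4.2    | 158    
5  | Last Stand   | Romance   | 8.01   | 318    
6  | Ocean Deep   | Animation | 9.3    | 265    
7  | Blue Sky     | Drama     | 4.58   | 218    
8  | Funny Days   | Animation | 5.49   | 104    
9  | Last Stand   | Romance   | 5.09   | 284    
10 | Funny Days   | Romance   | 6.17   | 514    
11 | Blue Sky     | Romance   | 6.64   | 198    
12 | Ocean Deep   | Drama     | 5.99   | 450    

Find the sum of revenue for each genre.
SELECT genre, SUM(revenue) as result
FROM movies
GROUP BY genre

Result:
  Animation: 1211
  Drama: 668
  Romance: 1537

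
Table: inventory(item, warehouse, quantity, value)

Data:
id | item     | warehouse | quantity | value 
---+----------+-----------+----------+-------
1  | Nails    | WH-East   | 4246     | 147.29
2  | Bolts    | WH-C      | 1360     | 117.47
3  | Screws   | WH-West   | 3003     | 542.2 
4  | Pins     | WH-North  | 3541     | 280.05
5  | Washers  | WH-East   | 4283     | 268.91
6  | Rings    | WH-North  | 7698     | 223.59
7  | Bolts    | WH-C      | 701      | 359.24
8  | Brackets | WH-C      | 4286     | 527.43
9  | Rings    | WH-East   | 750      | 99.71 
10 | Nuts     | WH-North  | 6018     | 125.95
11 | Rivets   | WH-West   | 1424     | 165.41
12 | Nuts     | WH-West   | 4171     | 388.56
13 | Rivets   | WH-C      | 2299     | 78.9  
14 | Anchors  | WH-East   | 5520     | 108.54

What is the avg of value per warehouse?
SELECT warehouse, AVG(value) as result
FROM inventory
GROUP BY warehouse

Result:
  WH-C: 270.76
  WH-East: 156.11
  WH-North: 209.86
  WH-West: 365.39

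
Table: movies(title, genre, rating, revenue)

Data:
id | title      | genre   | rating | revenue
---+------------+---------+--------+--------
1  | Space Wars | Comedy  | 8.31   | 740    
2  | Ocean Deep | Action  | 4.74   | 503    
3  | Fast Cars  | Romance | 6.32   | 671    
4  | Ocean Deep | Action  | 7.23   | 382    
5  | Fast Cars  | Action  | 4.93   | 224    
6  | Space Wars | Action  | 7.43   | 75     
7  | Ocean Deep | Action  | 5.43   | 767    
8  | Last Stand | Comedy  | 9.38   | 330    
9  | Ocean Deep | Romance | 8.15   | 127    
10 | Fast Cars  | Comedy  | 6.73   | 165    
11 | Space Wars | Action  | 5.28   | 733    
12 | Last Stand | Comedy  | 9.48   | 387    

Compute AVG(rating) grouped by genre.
SELECT genre, AVG(rating) as result
FROM movies
GROUP BY genre

Result:
  Action: 5.84
  Comedy: 8.48
  Romance: 7.24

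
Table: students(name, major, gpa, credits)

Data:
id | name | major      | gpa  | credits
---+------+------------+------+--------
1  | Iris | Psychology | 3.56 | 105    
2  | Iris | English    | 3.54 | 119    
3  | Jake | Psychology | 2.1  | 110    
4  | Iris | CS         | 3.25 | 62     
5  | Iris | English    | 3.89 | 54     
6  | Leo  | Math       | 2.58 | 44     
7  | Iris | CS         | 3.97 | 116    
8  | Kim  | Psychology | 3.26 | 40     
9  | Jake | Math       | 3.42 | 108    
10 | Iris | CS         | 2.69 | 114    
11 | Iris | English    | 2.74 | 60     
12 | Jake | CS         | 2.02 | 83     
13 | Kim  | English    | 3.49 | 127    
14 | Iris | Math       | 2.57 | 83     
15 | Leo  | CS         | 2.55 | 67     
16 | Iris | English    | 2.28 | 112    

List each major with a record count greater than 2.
SELECT major, COUNT(*) as cnt
FROM students
GROUP BY major
HAVING COUNT(*) > 2

Result:
  CS: 5
  English: 5
  Math: 3
  Psychology: 3

Note: HAVING filters groups after aggregation, WHERE filters rows before.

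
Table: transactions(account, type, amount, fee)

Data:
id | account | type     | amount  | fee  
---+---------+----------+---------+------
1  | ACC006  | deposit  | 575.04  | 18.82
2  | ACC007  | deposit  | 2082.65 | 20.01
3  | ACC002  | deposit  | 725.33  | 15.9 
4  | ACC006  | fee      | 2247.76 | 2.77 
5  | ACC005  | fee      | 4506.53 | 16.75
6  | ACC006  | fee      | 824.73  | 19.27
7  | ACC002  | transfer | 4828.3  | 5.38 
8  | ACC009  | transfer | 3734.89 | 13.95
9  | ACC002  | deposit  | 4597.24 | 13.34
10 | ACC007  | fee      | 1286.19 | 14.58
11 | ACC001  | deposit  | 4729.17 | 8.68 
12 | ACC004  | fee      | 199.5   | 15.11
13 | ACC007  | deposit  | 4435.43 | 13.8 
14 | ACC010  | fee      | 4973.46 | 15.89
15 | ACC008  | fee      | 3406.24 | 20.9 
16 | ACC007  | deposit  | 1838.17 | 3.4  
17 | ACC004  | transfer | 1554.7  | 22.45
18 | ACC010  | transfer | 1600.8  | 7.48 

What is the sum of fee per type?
SELECT type, SUM(fee) as result
FROM transactions
GROUP BY type

Result:
  deposit: 93.95
  fee: 105.27
  transfer: 49.26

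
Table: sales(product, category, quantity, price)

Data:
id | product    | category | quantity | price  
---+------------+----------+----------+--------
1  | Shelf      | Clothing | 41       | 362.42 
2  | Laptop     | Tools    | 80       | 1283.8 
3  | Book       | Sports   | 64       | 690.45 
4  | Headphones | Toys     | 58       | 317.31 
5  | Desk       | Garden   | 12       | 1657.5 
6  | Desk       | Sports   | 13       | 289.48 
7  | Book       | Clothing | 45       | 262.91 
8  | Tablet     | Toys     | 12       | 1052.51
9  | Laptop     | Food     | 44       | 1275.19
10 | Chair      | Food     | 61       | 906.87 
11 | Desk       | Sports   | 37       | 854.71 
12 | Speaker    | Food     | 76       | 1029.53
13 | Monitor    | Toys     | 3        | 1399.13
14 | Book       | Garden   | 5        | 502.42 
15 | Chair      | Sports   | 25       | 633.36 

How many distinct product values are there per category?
SELECT category, COUNT(DISTINCT product)
FROM sales
GROUP BY category

Result:
  Clothing: 2 distinct
  Food: 3 distinct
  Garden: 2 distinct
  Sports: 3 distinct
  Tools: 1 distinct
  Toys: 3 distinct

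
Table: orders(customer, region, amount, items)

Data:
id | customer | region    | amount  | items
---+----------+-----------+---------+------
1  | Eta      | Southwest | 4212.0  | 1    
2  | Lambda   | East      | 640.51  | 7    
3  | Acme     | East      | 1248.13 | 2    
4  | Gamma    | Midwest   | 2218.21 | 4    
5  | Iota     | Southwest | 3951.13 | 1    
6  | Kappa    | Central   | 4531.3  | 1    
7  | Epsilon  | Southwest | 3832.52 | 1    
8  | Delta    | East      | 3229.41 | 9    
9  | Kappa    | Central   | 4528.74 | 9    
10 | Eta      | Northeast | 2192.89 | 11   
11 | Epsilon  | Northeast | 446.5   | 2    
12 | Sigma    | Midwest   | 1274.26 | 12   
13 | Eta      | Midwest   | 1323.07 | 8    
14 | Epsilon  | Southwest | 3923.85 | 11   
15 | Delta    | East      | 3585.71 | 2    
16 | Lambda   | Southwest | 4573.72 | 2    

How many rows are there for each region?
SELECT region, COUNT(*) as count
FROM orders
GROUP BY region

Result:
  Central: 2
  East: 4
  Midwest: 3
  Northeast: 2
  Southwest: 5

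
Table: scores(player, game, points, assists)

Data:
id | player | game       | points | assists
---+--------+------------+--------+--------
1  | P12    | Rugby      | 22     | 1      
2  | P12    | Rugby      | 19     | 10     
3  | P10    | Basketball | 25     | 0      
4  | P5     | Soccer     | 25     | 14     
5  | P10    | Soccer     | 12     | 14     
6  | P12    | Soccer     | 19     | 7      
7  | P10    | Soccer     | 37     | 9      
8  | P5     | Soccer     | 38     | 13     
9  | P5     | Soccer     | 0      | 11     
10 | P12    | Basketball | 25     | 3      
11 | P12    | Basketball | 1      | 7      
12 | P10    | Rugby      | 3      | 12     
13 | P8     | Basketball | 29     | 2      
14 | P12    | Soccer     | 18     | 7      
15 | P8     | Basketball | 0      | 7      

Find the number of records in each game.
SELECT game, COUNT(*) as count
FROM scores
GROUP BY game

Result:
  Basketball: 5
  Rugby: 3
  Soccer: 7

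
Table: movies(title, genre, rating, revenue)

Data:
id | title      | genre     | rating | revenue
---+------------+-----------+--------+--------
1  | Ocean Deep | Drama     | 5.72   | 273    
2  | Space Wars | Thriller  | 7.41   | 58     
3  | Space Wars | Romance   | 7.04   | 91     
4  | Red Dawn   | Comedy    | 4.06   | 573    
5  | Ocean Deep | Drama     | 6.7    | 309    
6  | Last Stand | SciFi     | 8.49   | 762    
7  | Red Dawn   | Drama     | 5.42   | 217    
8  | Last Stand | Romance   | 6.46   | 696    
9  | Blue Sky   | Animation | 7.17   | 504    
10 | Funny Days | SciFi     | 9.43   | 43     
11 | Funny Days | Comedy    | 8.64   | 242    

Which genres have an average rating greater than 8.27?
SELECT genre, AVG(rating)
FROM movies
GROUP BY genre
HAVING AVG(rating) > 8.27

Result:
  SciFi: avg=8.96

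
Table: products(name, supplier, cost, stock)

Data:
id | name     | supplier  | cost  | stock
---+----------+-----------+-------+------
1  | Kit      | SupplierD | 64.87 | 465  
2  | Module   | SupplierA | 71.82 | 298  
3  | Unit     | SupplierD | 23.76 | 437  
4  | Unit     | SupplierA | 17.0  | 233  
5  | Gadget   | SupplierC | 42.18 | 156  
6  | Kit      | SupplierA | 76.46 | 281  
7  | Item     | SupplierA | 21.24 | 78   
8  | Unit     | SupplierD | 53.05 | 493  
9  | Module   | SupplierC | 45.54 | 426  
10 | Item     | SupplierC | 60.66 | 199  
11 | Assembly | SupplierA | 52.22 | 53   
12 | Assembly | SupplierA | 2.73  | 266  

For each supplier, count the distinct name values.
SELECT supplier, COUNT(DISTINCT name)
FROM products
GROUP BY supplier

Result:
  SupplierA: 5 distinct
  SupplierC: 3 distinct
  SupplierD: 2 distinct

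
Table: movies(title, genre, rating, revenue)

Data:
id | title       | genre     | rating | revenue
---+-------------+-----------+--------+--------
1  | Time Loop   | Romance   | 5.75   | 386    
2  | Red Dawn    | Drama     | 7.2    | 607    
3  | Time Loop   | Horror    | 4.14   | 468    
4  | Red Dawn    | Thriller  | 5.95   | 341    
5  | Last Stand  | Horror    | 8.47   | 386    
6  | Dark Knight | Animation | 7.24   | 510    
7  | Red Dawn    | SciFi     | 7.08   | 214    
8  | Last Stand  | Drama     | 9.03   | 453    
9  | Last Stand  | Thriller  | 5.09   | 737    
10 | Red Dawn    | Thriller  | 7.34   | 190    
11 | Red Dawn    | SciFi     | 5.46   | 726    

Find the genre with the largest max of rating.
SELECT genre, MAX(rating) as val
FROM movies
GROUP BY genre
ORDER BY val DESC
LIMIT 1

Result: Drama with max(rating) = 9.03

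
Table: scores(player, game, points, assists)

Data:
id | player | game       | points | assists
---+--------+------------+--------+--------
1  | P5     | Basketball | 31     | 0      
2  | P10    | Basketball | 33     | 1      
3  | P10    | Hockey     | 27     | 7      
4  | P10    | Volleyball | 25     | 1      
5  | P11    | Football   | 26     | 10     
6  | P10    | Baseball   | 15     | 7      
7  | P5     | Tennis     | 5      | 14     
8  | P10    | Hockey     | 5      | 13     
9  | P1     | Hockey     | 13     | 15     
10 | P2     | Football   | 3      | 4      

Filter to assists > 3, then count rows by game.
SELECT game, COUNT(*)
FROM scores
WHERE assists > 3
GROUP BY game

Note: WHERE filters rows before grouping.

Result:
  Baseball: 1
  Football: 2
  Hockey: 3
  Tennis: 1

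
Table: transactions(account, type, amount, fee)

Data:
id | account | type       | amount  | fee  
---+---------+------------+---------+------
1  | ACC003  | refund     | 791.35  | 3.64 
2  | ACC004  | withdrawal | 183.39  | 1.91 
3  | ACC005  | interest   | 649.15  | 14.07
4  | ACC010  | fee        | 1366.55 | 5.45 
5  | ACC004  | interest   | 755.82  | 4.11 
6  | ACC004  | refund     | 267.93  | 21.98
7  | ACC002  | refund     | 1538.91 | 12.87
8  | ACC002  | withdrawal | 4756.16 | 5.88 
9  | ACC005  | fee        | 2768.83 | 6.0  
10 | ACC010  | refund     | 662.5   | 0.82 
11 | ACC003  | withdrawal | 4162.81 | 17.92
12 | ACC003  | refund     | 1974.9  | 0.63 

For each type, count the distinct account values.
SELECT type, COUNT(DISTINCT account)
FROM transactions
GROUP BY type

Result:
  fee: 2 distinct
  interest: 2 distinct
  refund: 4 distinct
  withdrawal: 3 distinct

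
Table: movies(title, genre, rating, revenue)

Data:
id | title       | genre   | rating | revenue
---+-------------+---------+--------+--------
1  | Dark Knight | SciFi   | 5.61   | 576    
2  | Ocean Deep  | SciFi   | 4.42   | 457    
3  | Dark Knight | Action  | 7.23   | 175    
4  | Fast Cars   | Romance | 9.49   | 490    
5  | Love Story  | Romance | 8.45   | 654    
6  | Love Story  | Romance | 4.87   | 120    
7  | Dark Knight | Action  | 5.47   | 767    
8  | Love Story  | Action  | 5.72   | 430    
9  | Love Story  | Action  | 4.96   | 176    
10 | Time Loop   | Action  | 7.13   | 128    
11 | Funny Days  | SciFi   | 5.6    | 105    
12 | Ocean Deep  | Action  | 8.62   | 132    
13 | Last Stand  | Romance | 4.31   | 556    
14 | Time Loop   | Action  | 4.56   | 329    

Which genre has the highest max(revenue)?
SELECT genre, MAX(revenue) as val
FROM movies
GROUP BY genre
ORDER BY val DESC
LIMIT 1

Result: Action with max(revenue) = 767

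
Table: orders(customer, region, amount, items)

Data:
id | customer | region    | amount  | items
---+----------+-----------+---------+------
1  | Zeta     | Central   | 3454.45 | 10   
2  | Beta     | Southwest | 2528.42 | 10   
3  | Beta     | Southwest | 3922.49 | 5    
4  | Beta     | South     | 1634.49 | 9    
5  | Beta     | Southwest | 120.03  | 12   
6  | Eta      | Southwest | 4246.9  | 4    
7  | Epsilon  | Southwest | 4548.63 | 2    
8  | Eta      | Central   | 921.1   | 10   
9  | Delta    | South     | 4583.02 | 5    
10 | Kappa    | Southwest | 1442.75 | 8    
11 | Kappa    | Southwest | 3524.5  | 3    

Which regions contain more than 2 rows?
SELECT region, COUNT(*) as cnt
FROM orders
GROUP BY region
HAVING COUNT(*) > 2

Result:
  Southwest: 7

Note: HAVING filters groups after aggregation, WHERE filters rows before.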